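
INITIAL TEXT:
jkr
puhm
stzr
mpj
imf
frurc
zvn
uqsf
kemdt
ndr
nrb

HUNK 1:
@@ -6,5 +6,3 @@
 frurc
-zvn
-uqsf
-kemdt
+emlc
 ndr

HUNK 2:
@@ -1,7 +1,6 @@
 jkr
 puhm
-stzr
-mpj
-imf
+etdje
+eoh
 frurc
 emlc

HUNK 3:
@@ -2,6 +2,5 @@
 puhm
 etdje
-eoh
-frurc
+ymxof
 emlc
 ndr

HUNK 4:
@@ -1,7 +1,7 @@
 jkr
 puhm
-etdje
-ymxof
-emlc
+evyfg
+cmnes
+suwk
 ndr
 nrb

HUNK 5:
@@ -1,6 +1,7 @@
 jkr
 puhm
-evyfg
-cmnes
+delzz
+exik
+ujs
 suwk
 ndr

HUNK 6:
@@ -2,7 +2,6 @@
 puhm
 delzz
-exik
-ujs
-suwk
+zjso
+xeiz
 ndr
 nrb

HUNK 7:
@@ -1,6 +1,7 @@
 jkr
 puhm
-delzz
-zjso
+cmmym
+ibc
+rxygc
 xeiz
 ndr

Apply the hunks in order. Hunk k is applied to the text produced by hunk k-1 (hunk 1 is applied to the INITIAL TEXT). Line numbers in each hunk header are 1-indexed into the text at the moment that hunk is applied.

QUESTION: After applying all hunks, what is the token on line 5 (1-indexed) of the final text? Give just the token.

Hunk 1: at line 6 remove [zvn,uqsf,kemdt] add [emlc] -> 9 lines: jkr puhm stzr mpj imf frurc emlc ndr nrb
Hunk 2: at line 1 remove [stzr,mpj,imf] add [etdje,eoh] -> 8 lines: jkr puhm etdje eoh frurc emlc ndr nrb
Hunk 3: at line 2 remove [eoh,frurc] add [ymxof] -> 7 lines: jkr puhm etdje ymxof emlc ndr nrb
Hunk 4: at line 1 remove [etdje,ymxof,emlc] add [evyfg,cmnes,suwk] -> 7 lines: jkr puhm evyfg cmnes suwk ndr nrb
Hunk 5: at line 1 remove [evyfg,cmnes] add [delzz,exik,ujs] -> 8 lines: jkr puhm delzz exik ujs suwk ndr nrb
Hunk 6: at line 2 remove [exik,ujs,suwk] add [zjso,xeiz] -> 7 lines: jkr puhm delzz zjso xeiz ndr nrb
Hunk 7: at line 1 remove [delzz,zjso] add [cmmym,ibc,rxygc] -> 8 lines: jkr puhm cmmym ibc rxygc xeiz ndr nrb
Final line 5: rxygc

Answer: rxygc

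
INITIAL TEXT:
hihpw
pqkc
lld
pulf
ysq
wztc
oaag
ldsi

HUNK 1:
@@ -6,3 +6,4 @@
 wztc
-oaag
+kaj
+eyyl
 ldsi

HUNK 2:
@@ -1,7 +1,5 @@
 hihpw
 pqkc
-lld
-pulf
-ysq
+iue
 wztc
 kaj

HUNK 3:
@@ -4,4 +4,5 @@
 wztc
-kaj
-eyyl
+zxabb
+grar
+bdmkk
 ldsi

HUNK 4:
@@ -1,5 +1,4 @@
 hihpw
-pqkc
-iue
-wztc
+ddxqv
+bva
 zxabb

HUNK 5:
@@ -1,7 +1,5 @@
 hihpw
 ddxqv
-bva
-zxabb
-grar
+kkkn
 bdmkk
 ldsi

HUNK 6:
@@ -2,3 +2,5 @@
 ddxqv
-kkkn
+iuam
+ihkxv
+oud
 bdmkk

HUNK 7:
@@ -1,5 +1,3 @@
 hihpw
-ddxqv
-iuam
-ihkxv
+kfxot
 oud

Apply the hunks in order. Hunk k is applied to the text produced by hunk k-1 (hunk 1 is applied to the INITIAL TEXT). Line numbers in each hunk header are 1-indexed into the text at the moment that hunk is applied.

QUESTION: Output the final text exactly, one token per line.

Answer: hihpw
kfxot
oud
bdmkk
ldsi

Derivation:
Hunk 1: at line 6 remove [oaag] add [kaj,eyyl] -> 9 lines: hihpw pqkc lld pulf ysq wztc kaj eyyl ldsi
Hunk 2: at line 1 remove [lld,pulf,ysq] add [iue] -> 7 lines: hihpw pqkc iue wztc kaj eyyl ldsi
Hunk 3: at line 4 remove [kaj,eyyl] add [zxabb,grar,bdmkk] -> 8 lines: hihpw pqkc iue wztc zxabb grar bdmkk ldsi
Hunk 4: at line 1 remove [pqkc,iue,wztc] add [ddxqv,bva] -> 7 lines: hihpw ddxqv bva zxabb grar bdmkk ldsi
Hunk 5: at line 1 remove [bva,zxabb,grar] add [kkkn] -> 5 lines: hihpw ddxqv kkkn bdmkk ldsi
Hunk 6: at line 2 remove [kkkn] add [iuam,ihkxv,oud] -> 7 lines: hihpw ddxqv iuam ihkxv oud bdmkk ldsi
Hunk 7: at line 1 remove [ddxqv,iuam,ihkxv] add [kfxot] -> 5 lines: hihpw kfxot oud bdmkk ldsi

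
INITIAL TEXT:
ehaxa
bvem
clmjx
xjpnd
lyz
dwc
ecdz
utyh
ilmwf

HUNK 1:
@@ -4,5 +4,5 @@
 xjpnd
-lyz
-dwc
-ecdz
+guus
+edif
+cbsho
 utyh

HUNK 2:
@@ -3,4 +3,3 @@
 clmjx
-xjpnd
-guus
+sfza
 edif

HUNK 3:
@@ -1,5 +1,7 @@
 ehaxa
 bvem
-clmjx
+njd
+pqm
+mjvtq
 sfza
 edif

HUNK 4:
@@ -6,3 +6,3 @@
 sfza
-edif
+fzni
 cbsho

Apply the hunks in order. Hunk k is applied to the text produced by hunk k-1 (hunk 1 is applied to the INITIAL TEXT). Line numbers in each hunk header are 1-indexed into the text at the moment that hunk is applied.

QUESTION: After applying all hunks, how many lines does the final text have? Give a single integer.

Hunk 1: at line 4 remove [lyz,dwc,ecdz] add [guus,edif,cbsho] -> 9 lines: ehaxa bvem clmjx xjpnd guus edif cbsho utyh ilmwf
Hunk 2: at line 3 remove [xjpnd,guus] add [sfza] -> 8 lines: ehaxa bvem clmjx sfza edif cbsho utyh ilmwf
Hunk 3: at line 1 remove [clmjx] add [njd,pqm,mjvtq] -> 10 lines: ehaxa bvem njd pqm mjvtq sfza edif cbsho utyh ilmwf
Hunk 4: at line 6 remove [edif] add [fzni] -> 10 lines: ehaxa bvem njd pqm mjvtq sfza fzni cbsho utyh ilmwf
Final line count: 10

Answer: 10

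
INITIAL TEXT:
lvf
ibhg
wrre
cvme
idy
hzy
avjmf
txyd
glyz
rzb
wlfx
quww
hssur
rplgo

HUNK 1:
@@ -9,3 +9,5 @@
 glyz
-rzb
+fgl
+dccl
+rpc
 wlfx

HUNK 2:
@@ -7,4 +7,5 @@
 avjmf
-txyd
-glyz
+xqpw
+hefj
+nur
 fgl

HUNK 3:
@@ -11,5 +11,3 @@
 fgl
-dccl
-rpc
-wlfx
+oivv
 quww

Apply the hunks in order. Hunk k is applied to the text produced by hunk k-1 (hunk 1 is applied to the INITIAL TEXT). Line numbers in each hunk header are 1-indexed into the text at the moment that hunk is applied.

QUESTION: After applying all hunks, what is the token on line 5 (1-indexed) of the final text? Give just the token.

Answer: idy

Derivation:
Hunk 1: at line 9 remove [rzb] add [fgl,dccl,rpc] -> 16 lines: lvf ibhg wrre cvme idy hzy avjmf txyd glyz fgl dccl rpc wlfx quww hssur rplgo
Hunk 2: at line 7 remove [txyd,glyz] add [xqpw,hefj,nur] -> 17 lines: lvf ibhg wrre cvme idy hzy avjmf xqpw hefj nur fgl dccl rpc wlfx quww hssur rplgo
Hunk 3: at line 11 remove [dccl,rpc,wlfx] add [oivv] -> 15 lines: lvf ibhg wrre cvme idy hzy avjmf xqpw hefj nur fgl oivv quww hssur rplgo
Final line 5: idy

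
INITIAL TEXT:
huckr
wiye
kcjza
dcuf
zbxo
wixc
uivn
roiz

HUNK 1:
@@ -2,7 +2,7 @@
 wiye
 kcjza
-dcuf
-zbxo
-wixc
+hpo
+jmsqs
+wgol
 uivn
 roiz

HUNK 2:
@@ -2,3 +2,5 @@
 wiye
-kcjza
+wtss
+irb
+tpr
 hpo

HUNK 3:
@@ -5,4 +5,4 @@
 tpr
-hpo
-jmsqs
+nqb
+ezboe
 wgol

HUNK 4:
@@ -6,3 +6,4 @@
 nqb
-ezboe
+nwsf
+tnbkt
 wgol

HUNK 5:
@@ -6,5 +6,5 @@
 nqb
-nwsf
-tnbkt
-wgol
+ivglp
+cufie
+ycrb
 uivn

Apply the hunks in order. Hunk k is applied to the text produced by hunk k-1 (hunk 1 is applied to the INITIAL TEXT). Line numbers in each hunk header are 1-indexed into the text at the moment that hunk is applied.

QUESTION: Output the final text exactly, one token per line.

Hunk 1: at line 2 remove [dcuf,zbxo,wixc] add [hpo,jmsqs,wgol] -> 8 lines: huckr wiye kcjza hpo jmsqs wgol uivn roiz
Hunk 2: at line 2 remove [kcjza] add [wtss,irb,tpr] -> 10 lines: huckr wiye wtss irb tpr hpo jmsqs wgol uivn roiz
Hunk 3: at line 5 remove [hpo,jmsqs] add [nqb,ezboe] -> 10 lines: huckr wiye wtss irb tpr nqb ezboe wgol uivn roiz
Hunk 4: at line 6 remove [ezboe] add [nwsf,tnbkt] -> 11 lines: huckr wiye wtss irb tpr nqb nwsf tnbkt wgol uivn roiz
Hunk 5: at line 6 remove [nwsf,tnbkt,wgol] add [ivglp,cufie,ycrb] -> 11 lines: huckr wiye wtss irb tpr nqb ivglp cufie ycrb uivn roiz

Answer: huckr
wiye
wtss
irb
tpr
nqb
ivglp
cufie
ycrb
uivn
roiz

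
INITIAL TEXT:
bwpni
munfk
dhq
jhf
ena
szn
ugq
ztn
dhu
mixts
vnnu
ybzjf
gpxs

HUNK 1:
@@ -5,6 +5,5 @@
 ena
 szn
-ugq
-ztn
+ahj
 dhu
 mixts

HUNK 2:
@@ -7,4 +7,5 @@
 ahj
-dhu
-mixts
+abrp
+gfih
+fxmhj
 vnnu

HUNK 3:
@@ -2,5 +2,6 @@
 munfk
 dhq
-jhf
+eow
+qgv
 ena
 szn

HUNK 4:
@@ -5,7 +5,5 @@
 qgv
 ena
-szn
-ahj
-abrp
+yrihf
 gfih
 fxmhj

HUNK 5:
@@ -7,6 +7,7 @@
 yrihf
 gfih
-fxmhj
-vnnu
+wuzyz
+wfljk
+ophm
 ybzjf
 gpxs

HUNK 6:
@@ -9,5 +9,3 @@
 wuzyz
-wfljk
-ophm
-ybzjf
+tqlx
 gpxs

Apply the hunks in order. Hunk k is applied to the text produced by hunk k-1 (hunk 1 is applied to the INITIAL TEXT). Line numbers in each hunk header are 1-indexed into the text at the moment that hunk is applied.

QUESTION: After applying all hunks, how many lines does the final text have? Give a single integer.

Answer: 11

Derivation:
Hunk 1: at line 5 remove [ugq,ztn] add [ahj] -> 12 lines: bwpni munfk dhq jhf ena szn ahj dhu mixts vnnu ybzjf gpxs
Hunk 2: at line 7 remove [dhu,mixts] add [abrp,gfih,fxmhj] -> 13 lines: bwpni munfk dhq jhf ena szn ahj abrp gfih fxmhj vnnu ybzjf gpxs
Hunk 3: at line 2 remove [jhf] add [eow,qgv] -> 14 lines: bwpni munfk dhq eow qgv ena szn ahj abrp gfih fxmhj vnnu ybzjf gpxs
Hunk 4: at line 5 remove [szn,ahj,abrp] add [yrihf] -> 12 lines: bwpni munfk dhq eow qgv ena yrihf gfih fxmhj vnnu ybzjf gpxs
Hunk 5: at line 7 remove [fxmhj,vnnu] add [wuzyz,wfljk,ophm] -> 13 lines: bwpni munfk dhq eow qgv ena yrihf gfih wuzyz wfljk ophm ybzjf gpxs
Hunk 6: at line 9 remove [wfljk,ophm,ybzjf] add [tqlx] -> 11 lines: bwpni munfk dhq eow qgv ena yrihf gfih wuzyz tqlx gpxs
Final line count: 11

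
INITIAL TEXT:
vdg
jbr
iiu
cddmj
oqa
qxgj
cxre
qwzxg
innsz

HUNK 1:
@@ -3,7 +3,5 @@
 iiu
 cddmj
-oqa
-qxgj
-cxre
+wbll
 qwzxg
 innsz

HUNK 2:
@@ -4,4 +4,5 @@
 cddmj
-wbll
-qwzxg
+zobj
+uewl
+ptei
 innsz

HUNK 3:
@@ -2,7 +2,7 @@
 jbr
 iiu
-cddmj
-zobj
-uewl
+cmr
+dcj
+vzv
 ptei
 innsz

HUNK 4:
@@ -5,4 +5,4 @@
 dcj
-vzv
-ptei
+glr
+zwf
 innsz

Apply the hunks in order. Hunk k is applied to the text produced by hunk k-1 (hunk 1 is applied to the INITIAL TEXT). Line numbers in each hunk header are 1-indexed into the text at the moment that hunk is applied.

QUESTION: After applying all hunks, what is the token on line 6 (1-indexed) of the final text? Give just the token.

Hunk 1: at line 3 remove [oqa,qxgj,cxre] add [wbll] -> 7 lines: vdg jbr iiu cddmj wbll qwzxg innsz
Hunk 2: at line 4 remove [wbll,qwzxg] add [zobj,uewl,ptei] -> 8 lines: vdg jbr iiu cddmj zobj uewl ptei innsz
Hunk 3: at line 2 remove [cddmj,zobj,uewl] add [cmr,dcj,vzv] -> 8 lines: vdg jbr iiu cmr dcj vzv ptei innsz
Hunk 4: at line 5 remove [vzv,ptei] add [glr,zwf] -> 8 lines: vdg jbr iiu cmr dcj glr zwf innsz
Final line 6: glr

Answer: glr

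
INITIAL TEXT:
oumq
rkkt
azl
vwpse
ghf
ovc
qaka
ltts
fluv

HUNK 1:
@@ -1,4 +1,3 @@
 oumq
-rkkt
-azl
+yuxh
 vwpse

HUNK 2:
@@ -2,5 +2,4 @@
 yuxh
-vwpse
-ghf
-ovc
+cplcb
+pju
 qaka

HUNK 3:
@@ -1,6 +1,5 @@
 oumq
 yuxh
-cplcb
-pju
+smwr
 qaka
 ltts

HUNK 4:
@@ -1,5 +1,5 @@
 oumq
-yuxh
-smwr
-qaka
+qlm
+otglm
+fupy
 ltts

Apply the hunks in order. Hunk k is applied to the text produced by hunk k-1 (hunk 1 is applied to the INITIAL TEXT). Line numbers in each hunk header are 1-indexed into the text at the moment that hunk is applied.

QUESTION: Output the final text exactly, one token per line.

Hunk 1: at line 1 remove [rkkt,azl] add [yuxh] -> 8 lines: oumq yuxh vwpse ghf ovc qaka ltts fluv
Hunk 2: at line 2 remove [vwpse,ghf,ovc] add [cplcb,pju] -> 7 lines: oumq yuxh cplcb pju qaka ltts fluv
Hunk 3: at line 1 remove [cplcb,pju] add [smwr] -> 6 lines: oumq yuxh smwr qaka ltts fluv
Hunk 4: at line 1 remove [yuxh,smwr,qaka] add [qlm,otglm,fupy] -> 6 lines: oumq qlm otglm fupy ltts fluv

Answer: oumq
qlm
otglm
fupy
ltts
fluv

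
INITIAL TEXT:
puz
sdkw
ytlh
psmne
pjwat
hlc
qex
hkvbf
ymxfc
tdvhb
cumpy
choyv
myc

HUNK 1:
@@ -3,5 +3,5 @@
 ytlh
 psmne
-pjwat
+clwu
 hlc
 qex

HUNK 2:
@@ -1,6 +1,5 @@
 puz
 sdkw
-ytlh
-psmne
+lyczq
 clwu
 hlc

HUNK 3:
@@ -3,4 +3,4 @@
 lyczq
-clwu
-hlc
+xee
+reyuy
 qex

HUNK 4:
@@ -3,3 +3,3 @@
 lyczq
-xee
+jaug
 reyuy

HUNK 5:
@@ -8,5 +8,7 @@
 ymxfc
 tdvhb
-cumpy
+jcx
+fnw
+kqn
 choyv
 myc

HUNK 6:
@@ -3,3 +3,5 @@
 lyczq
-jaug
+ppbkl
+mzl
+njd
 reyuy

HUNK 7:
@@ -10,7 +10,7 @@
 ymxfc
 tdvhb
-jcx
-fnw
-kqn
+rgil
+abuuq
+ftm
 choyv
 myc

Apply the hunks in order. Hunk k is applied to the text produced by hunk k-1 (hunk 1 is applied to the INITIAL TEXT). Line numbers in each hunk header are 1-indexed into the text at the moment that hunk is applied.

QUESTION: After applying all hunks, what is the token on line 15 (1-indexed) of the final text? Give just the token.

Hunk 1: at line 3 remove [pjwat] add [clwu] -> 13 lines: puz sdkw ytlh psmne clwu hlc qex hkvbf ymxfc tdvhb cumpy choyv myc
Hunk 2: at line 1 remove [ytlh,psmne] add [lyczq] -> 12 lines: puz sdkw lyczq clwu hlc qex hkvbf ymxfc tdvhb cumpy choyv myc
Hunk 3: at line 3 remove [clwu,hlc] add [xee,reyuy] -> 12 lines: puz sdkw lyczq xee reyuy qex hkvbf ymxfc tdvhb cumpy choyv myc
Hunk 4: at line 3 remove [xee] add [jaug] -> 12 lines: puz sdkw lyczq jaug reyuy qex hkvbf ymxfc tdvhb cumpy choyv myc
Hunk 5: at line 8 remove [cumpy] add [jcx,fnw,kqn] -> 14 lines: puz sdkw lyczq jaug reyuy qex hkvbf ymxfc tdvhb jcx fnw kqn choyv myc
Hunk 6: at line 3 remove [jaug] add [ppbkl,mzl,njd] -> 16 lines: puz sdkw lyczq ppbkl mzl njd reyuy qex hkvbf ymxfc tdvhb jcx fnw kqn choyv myc
Hunk 7: at line 10 remove [jcx,fnw,kqn] add [rgil,abuuq,ftm] -> 16 lines: puz sdkw lyczq ppbkl mzl njd reyuy qex hkvbf ymxfc tdvhb rgil abuuq ftm choyv myc
Final line 15: choyv

Answer: choyv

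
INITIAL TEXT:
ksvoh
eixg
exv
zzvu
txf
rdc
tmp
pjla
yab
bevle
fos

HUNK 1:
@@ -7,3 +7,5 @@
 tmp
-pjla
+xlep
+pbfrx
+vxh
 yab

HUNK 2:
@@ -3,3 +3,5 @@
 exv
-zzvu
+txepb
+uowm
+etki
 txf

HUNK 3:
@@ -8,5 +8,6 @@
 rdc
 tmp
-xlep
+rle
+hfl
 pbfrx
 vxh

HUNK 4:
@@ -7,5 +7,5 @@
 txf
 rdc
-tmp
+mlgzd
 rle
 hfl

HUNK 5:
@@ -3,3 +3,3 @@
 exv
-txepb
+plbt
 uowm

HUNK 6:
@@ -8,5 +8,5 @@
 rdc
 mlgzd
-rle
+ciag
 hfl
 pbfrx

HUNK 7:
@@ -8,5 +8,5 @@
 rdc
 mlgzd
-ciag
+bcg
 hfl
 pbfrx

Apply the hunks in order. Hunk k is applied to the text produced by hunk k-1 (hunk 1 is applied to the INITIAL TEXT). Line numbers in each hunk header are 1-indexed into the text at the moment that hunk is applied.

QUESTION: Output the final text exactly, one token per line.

Answer: ksvoh
eixg
exv
plbt
uowm
etki
txf
rdc
mlgzd
bcg
hfl
pbfrx
vxh
yab
bevle
fos

Derivation:
Hunk 1: at line 7 remove [pjla] add [xlep,pbfrx,vxh] -> 13 lines: ksvoh eixg exv zzvu txf rdc tmp xlep pbfrx vxh yab bevle fos
Hunk 2: at line 3 remove [zzvu] add [txepb,uowm,etki] -> 15 lines: ksvoh eixg exv txepb uowm etki txf rdc tmp xlep pbfrx vxh yab bevle fos
Hunk 3: at line 8 remove [xlep] add [rle,hfl] -> 16 lines: ksvoh eixg exv txepb uowm etki txf rdc tmp rle hfl pbfrx vxh yab bevle fos
Hunk 4: at line 7 remove [tmp] add [mlgzd] -> 16 lines: ksvoh eixg exv txepb uowm etki txf rdc mlgzd rle hfl pbfrx vxh yab bevle fos
Hunk 5: at line 3 remove [txepb] add [plbt] -> 16 lines: ksvoh eixg exv plbt uowm etki txf rdc mlgzd rle hfl pbfrx vxh yab bevle fos
Hunk 6: at line 8 remove [rle] add [ciag] -> 16 lines: ksvoh eixg exv plbt uowm etki txf rdc mlgzd ciag hfl pbfrx vxh yab bevle fos
Hunk 7: at line 8 remove [ciag] add [bcg] -> 16 lines: ksvoh eixg exv plbt uowm etki txf rdc mlgzd bcg hfl pbfrx vxh yab bevle fos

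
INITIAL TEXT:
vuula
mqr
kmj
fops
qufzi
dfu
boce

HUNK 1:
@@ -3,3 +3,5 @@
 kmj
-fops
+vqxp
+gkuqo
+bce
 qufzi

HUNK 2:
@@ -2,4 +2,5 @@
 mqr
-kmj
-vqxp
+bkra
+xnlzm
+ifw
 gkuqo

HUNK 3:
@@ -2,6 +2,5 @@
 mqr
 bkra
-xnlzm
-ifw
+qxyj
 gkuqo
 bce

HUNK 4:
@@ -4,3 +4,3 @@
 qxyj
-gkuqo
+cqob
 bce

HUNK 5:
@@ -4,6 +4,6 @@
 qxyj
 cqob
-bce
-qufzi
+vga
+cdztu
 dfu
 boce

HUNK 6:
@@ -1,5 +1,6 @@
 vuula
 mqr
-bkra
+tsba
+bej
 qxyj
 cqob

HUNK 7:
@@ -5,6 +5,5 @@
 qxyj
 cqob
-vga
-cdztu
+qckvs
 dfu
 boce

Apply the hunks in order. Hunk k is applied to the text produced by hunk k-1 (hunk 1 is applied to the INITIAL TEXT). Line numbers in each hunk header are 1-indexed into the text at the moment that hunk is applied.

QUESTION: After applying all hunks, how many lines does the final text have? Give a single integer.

Hunk 1: at line 3 remove [fops] add [vqxp,gkuqo,bce] -> 9 lines: vuula mqr kmj vqxp gkuqo bce qufzi dfu boce
Hunk 2: at line 2 remove [kmj,vqxp] add [bkra,xnlzm,ifw] -> 10 lines: vuula mqr bkra xnlzm ifw gkuqo bce qufzi dfu boce
Hunk 3: at line 2 remove [xnlzm,ifw] add [qxyj] -> 9 lines: vuula mqr bkra qxyj gkuqo bce qufzi dfu boce
Hunk 4: at line 4 remove [gkuqo] add [cqob] -> 9 lines: vuula mqr bkra qxyj cqob bce qufzi dfu boce
Hunk 5: at line 4 remove [bce,qufzi] add [vga,cdztu] -> 9 lines: vuula mqr bkra qxyj cqob vga cdztu dfu boce
Hunk 6: at line 1 remove [bkra] add [tsba,bej] -> 10 lines: vuula mqr tsba bej qxyj cqob vga cdztu dfu boce
Hunk 7: at line 5 remove [vga,cdztu] add [qckvs] -> 9 lines: vuula mqr tsba bej qxyj cqob qckvs dfu boce
Final line count: 9

Answer: 9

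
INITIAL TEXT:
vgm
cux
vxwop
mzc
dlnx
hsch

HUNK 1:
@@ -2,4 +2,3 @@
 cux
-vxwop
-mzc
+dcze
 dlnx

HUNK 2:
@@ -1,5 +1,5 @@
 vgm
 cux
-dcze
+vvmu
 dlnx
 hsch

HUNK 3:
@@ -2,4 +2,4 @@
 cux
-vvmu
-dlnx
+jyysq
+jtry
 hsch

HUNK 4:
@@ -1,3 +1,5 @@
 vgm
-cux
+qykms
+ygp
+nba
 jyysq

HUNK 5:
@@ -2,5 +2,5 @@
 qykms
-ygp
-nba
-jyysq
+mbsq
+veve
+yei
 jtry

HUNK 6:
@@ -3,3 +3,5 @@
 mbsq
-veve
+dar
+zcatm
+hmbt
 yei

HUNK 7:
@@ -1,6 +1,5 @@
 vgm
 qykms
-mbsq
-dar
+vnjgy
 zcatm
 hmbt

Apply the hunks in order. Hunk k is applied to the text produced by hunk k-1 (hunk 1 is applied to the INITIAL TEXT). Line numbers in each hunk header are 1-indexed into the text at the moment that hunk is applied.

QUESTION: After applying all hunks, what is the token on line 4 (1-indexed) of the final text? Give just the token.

Hunk 1: at line 2 remove [vxwop,mzc] add [dcze] -> 5 lines: vgm cux dcze dlnx hsch
Hunk 2: at line 1 remove [dcze] add [vvmu] -> 5 lines: vgm cux vvmu dlnx hsch
Hunk 3: at line 2 remove [vvmu,dlnx] add [jyysq,jtry] -> 5 lines: vgm cux jyysq jtry hsch
Hunk 4: at line 1 remove [cux] add [qykms,ygp,nba] -> 7 lines: vgm qykms ygp nba jyysq jtry hsch
Hunk 5: at line 2 remove [ygp,nba,jyysq] add [mbsq,veve,yei] -> 7 lines: vgm qykms mbsq veve yei jtry hsch
Hunk 6: at line 3 remove [veve] add [dar,zcatm,hmbt] -> 9 lines: vgm qykms mbsq dar zcatm hmbt yei jtry hsch
Hunk 7: at line 1 remove [mbsq,dar] add [vnjgy] -> 8 lines: vgm qykms vnjgy zcatm hmbt yei jtry hsch
Final line 4: zcatm

Answer: zcatm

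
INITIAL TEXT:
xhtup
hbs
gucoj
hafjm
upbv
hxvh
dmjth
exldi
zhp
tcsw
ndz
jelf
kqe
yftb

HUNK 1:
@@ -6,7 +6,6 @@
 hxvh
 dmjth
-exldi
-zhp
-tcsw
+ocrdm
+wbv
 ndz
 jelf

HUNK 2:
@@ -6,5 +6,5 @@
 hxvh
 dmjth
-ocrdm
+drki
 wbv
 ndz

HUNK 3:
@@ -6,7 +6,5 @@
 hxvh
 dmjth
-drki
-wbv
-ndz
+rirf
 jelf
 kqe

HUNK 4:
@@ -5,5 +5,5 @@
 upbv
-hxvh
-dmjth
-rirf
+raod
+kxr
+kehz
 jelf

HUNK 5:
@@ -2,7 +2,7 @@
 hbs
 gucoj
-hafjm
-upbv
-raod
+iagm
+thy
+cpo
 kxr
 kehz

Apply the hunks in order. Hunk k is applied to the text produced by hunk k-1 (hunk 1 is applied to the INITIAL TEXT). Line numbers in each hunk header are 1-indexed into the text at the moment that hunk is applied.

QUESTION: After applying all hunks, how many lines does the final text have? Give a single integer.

Hunk 1: at line 6 remove [exldi,zhp,tcsw] add [ocrdm,wbv] -> 13 lines: xhtup hbs gucoj hafjm upbv hxvh dmjth ocrdm wbv ndz jelf kqe yftb
Hunk 2: at line 6 remove [ocrdm] add [drki] -> 13 lines: xhtup hbs gucoj hafjm upbv hxvh dmjth drki wbv ndz jelf kqe yftb
Hunk 3: at line 6 remove [drki,wbv,ndz] add [rirf] -> 11 lines: xhtup hbs gucoj hafjm upbv hxvh dmjth rirf jelf kqe yftb
Hunk 4: at line 5 remove [hxvh,dmjth,rirf] add [raod,kxr,kehz] -> 11 lines: xhtup hbs gucoj hafjm upbv raod kxr kehz jelf kqe yftb
Hunk 5: at line 2 remove [hafjm,upbv,raod] add [iagm,thy,cpo] -> 11 lines: xhtup hbs gucoj iagm thy cpo kxr kehz jelf kqe yftb
Final line count: 11

Answer: 11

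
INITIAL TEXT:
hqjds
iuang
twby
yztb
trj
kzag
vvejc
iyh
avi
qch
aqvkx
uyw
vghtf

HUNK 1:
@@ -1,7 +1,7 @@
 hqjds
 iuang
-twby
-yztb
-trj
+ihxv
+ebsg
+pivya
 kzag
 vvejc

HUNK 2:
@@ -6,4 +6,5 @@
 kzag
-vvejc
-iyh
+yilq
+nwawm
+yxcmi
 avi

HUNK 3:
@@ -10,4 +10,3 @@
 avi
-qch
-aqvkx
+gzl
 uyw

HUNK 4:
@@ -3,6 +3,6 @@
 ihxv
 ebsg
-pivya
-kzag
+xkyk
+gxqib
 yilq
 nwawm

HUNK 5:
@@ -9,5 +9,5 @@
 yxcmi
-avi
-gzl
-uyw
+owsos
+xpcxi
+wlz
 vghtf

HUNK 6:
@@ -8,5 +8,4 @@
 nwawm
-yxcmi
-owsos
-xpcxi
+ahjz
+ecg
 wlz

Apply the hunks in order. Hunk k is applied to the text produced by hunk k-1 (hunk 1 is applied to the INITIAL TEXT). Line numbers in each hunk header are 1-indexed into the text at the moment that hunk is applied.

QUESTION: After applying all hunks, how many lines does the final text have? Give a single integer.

Answer: 12

Derivation:
Hunk 1: at line 1 remove [twby,yztb,trj] add [ihxv,ebsg,pivya] -> 13 lines: hqjds iuang ihxv ebsg pivya kzag vvejc iyh avi qch aqvkx uyw vghtf
Hunk 2: at line 6 remove [vvejc,iyh] add [yilq,nwawm,yxcmi] -> 14 lines: hqjds iuang ihxv ebsg pivya kzag yilq nwawm yxcmi avi qch aqvkx uyw vghtf
Hunk 3: at line 10 remove [qch,aqvkx] add [gzl] -> 13 lines: hqjds iuang ihxv ebsg pivya kzag yilq nwawm yxcmi avi gzl uyw vghtf
Hunk 4: at line 3 remove [pivya,kzag] add [xkyk,gxqib] -> 13 lines: hqjds iuang ihxv ebsg xkyk gxqib yilq nwawm yxcmi avi gzl uyw vghtf
Hunk 5: at line 9 remove [avi,gzl,uyw] add [owsos,xpcxi,wlz] -> 13 lines: hqjds iuang ihxv ebsg xkyk gxqib yilq nwawm yxcmi owsos xpcxi wlz vghtf
Hunk 6: at line 8 remove [yxcmi,owsos,xpcxi] add [ahjz,ecg] -> 12 lines: hqjds iuang ihxv ebsg xkyk gxqib yilq nwawm ahjz ecg wlz vghtf
Final line count: 12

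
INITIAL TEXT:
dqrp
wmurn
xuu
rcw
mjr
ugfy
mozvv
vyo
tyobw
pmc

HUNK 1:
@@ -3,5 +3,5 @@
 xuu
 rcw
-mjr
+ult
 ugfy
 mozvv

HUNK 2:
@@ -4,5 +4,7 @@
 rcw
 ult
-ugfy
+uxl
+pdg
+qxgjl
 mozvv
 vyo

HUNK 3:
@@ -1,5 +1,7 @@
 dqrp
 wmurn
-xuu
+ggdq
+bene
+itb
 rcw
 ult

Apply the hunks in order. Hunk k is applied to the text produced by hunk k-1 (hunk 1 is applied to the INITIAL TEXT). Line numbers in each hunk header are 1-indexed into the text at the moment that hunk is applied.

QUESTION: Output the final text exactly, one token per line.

Answer: dqrp
wmurn
ggdq
bene
itb
rcw
ult
uxl
pdg
qxgjl
mozvv
vyo
tyobw
pmc

Derivation:
Hunk 1: at line 3 remove [mjr] add [ult] -> 10 lines: dqrp wmurn xuu rcw ult ugfy mozvv vyo tyobw pmc
Hunk 2: at line 4 remove [ugfy] add [uxl,pdg,qxgjl] -> 12 lines: dqrp wmurn xuu rcw ult uxl pdg qxgjl mozvv vyo tyobw pmc
Hunk 3: at line 1 remove [xuu] add [ggdq,bene,itb] -> 14 lines: dqrp wmurn ggdq bene itb rcw ult uxl pdg qxgjl mozvv vyo tyobw pmc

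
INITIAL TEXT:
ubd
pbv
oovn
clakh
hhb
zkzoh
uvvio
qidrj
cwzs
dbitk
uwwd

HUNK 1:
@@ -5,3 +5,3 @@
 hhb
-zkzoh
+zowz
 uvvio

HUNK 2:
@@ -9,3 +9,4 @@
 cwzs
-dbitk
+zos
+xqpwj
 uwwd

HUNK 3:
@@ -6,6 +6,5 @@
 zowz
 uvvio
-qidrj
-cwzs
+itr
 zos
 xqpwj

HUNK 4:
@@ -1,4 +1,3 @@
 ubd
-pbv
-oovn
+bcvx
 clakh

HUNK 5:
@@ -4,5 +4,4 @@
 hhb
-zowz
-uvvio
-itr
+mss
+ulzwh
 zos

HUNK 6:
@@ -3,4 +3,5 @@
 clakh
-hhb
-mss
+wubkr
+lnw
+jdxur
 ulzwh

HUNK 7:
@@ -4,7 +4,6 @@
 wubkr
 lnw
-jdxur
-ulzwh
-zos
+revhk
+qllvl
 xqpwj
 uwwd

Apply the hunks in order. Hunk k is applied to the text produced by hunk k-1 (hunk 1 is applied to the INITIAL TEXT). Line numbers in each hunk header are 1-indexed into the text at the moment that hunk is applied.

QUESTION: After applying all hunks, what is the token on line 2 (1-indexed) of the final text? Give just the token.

Answer: bcvx

Derivation:
Hunk 1: at line 5 remove [zkzoh] add [zowz] -> 11 lines: ubd pbv oovn clakh hhb zowz uvvio qidrj cwzs dbitk uwwd
Hunk 2: at line 9 remove [dbitk] add [zos,xqpwj] -> 12 lines: ubd pbv oovn clakh hhb zowz uvvio qidrj cwzs zos xqpwj uwwd
Hunk 3: at line 6 remove [qidrj,cwzs] add [itr] -> 11 lines: ubd pbv oovn clakh hhb zowz uvvio itr zos xqpwj uwwd
Hunk 4: at line 1 remove [pbv,oovn] add [bcvx] -> 10 lines: ubd bcvx clakh hhb zowz uvvio itr zos xqpwj uwwd
Hunk 5: at line 4 remove [zowz,uvvio,itr] add [mss,ulzwh] -> 9 lines: ubd bcvx clakh hhb mss ulzwh zos xqpwj uwwd
Hunk 6: at line 3 remove [hhb,mss] add [wubkr,lnw,jdxur] -> 10 lines: ubd bcvx clakh wubkr lnw jdxur ulzwh zos xqpwj uwwd
Hunk 7: at line 4 remove [jdxur,ulzwh,zos] add [revhk,qllvl] -> 9 lines: ubd bcvx clakh wubkr lnw revhk qllvl xqpwj uwwd
Final line 2: bcvx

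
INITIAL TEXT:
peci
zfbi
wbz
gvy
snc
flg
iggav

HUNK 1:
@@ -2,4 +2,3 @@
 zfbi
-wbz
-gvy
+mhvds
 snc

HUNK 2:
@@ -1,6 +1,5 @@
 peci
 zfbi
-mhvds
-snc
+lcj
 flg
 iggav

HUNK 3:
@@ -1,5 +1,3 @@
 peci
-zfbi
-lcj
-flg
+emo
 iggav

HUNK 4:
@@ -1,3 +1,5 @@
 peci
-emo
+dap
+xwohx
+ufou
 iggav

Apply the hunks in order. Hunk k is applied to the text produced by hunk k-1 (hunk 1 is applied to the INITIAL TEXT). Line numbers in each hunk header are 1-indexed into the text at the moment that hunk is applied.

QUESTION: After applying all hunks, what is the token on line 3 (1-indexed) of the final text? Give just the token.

Answer: xwohx

Derivation:
Hunk 1: at line 2 remove [wbz,gvy] add [mhvds] -> 6 lines: peci zfbi mhvds snc flg iggav
Hunk 2: at line 1 remove [mhvds,snc] add [lcj] -> 5 lines: peci zfbi lcj flg iggav
Hunk 3: at line 1 remove [zfbi,lcj,flg] add [emo] -> 3 lines: peci emo iggav
Hunk 4: at line 1 remove [emo] add [dap,xwohx,ufou] -> 5 lines: peci dap xwohx ufou iggav
Final line 3: xwohx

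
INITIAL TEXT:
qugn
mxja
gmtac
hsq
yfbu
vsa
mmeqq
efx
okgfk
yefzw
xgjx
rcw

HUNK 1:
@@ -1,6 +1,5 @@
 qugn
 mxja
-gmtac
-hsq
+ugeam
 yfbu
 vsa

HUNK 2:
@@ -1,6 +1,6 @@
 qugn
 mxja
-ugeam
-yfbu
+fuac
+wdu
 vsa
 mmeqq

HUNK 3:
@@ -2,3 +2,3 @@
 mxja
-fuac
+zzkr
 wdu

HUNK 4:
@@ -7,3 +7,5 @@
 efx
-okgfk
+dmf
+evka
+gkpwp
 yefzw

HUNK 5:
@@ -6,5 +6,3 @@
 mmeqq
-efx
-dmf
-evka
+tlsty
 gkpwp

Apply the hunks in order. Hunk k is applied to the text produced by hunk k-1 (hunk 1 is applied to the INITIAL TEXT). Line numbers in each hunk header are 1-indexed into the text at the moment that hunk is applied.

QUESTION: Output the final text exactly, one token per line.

Answer: qugn
mxja
zzkr
wdu
vsa
mmeqq
tlsty
gkpwp
yefzw
xgjx
rcw

Derivation:
Hunk 1: at line 1 remove [gmtac,hsq] add [ugeam] -> 11 lines: qugn mxja ugeam yfbu vsa mmeqq efx okgfk yefzw xgjx rcw
Hunk 2: at line 1 remove [ugeam,yfbu] add [fuac,wdu] -> 11 lines: qugn mxja fuac wdu vsa mmeqq efx okgfk yefzw xgjx rcw
Hunk 3: at line 2 remove [fuac] add [zzkr] -> 11 lines: qugn mxja zzkr wdu vsa mmeqq efx okgfk yefzw xgjx rcw
Hunk 4: at line 7 remove [okgfk] add [dmf,evka,gkpwp] -> 13 lines: qugn mxja zzkr wdu vsa mmeqq efx dmf evka gkpwp yefzw xgjx rcw
Hunk 5: at line 6 remove [efx,dmf,evka] add [tlsty] -> 11 lines: qugn mxja zzkr wdu vsa mmeqq tlsty gkpwp yefzw xgjx rcw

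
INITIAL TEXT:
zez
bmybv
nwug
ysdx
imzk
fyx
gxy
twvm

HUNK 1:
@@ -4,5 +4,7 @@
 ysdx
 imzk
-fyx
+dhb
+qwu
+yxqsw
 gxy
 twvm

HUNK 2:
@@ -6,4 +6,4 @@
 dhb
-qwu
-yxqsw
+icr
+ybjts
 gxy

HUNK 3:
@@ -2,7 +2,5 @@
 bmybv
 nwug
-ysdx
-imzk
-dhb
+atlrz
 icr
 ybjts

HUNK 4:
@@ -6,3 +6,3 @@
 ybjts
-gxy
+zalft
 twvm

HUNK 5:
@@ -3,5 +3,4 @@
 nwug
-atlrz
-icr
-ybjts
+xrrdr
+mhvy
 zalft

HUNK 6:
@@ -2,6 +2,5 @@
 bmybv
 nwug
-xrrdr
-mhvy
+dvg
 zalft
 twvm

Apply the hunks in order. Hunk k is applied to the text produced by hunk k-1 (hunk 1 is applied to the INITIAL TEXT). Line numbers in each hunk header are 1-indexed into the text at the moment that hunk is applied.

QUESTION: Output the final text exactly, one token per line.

Answer: zez
bmybv
nwug
dvg
zalft
twvm

Derivation:
Hunk 1: at line 4 remove [fyx] add [dhb,qwu,yxqsw] -> 10 lines: zez bmybv nwug ysdx imzk dhb qwu yxqsw gxy twvm
Hunk 2: at line 6 remove [qwu,yxqsw] add [icr,ybjts] -> 10 lines: zez bmybv nwug ysdx imzk dhb icr ybjts gxy twvm
Hunk 3: at line 2 remove [ysdx,imzk,dhb] add [atlrz] -> 8 lines: zez bmybv nwug atlrz icr ybjts gxy twvm
Hunk 4: at line 6 remove [gxy] add [zalft] -> 8 lines: zez bmybv nwug atlrz icr ybjts zalft twvm
Hunk 5: at line 3 remove [atlrz,icr,ybjts] add [xrrdr,mhvy] -> 7 lines: zez bmybv nwug xrrdr mhvy zalft twvm
Hunk 6: at line 2 remove [xrrdr,mhvy] add [dvg] -> 6 lines: zez bmybv nwug dvg zalft twvm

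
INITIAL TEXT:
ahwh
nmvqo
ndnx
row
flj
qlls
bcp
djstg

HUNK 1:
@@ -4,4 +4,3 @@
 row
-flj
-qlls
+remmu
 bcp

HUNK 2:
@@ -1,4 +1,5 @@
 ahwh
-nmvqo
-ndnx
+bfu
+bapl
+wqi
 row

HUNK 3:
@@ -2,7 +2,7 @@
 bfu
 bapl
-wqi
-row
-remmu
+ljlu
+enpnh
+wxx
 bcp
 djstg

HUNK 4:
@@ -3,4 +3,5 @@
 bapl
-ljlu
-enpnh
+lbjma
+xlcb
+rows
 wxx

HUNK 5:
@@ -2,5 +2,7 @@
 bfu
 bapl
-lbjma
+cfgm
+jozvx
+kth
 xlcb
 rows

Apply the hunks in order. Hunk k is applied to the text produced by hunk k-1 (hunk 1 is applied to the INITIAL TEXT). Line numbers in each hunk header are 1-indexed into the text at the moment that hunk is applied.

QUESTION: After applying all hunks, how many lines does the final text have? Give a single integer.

Hunk 1: at line 4 remove [flj,qlls] add [remmu] -> 7 lines: ahwh nmvqo ndnx row remmu bcp djstg
Hunk 2: at line 1 remove [nmvqo,ndnx] add [bfu,bapl,wqi] -> 8 lines: ahwh bfu bapl wqi row remmu bcp djstg
Hunk 3: at line 2 remove [wqi,row,remmu] add [ljlu,enpnh,wxx] -> 8 lines: ahwh bfu bapl ljlu enpnh wxx bcp djstg
Hunk 4: at line 3 remove [ljlu,enpnh] add [lbjma,xlcb,rows] -> 9 lines: ahwh bfu bapl lbjma xlcb rows wxx bcp djstg
Hunk 5: at line 2 remove [lbjma] add [cfgm,jozvx,kth] -> 11 lines: ahwh bfu bapl cfgm jozvx kth xlcb rows wxx bcp djstg
Final line count: 11

Answer: 11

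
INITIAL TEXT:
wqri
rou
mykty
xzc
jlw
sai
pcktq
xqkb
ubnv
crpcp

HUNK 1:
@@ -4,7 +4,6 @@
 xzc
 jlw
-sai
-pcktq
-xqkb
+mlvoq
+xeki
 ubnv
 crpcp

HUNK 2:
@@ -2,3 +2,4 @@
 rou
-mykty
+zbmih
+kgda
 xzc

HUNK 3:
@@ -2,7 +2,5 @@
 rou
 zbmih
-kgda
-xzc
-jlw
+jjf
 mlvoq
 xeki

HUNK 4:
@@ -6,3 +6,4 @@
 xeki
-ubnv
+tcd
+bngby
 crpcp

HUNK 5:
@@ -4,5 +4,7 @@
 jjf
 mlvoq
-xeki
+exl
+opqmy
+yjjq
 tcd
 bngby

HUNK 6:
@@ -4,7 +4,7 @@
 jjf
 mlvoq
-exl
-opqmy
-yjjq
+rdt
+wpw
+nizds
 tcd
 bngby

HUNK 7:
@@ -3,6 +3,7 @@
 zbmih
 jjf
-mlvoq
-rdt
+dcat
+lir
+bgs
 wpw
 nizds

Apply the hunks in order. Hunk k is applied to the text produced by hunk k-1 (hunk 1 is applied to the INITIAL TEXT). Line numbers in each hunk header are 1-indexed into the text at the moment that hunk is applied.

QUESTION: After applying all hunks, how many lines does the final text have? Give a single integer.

Answer: 12

Derivation:
Hunk 1: at line 4 remove [sai,pcktq,xqkb] add [mlvoq,xeki] -> 9 lines: wqri rou mykty xzc jlw mlvoq xeki ubnv crpcp
Hunk 2: at line 2 remove [mykty] add [zbmih,kgda] -> 10 lines: wqri rou zbmih kgda xzc jlw mlvoq xeki ubnv crpcp
Hunk 3: at line 2 remove [kgda,xzc,jlw] add [jjf] -> 8 lines: wqri rou zbmih jjf mlvoq xeki ubnv crpcp
Hunk 4: at line 6 remove [ubnv] add [tcd,bngby] -> 9 lines: wqri rou zbmih jjf mlvoq xeki tcd bngby crpcp
Hunk 5: at line 4 remove [xeki] add [exl,opqmy,yjjq] -> 11 lines: wqri rou zbmih jjf mlvoq exl opqmy yjjq tcd bngby crpcp
Hunk 6: at line 4 remove [exl,opqmy,yjjq] add [rdt,wpw,nizds] -> 11 lines: wqri rou zbmih jjf mlvoq rdt wpw nizds tcd bngby crpcp
Hunk 7: at line 3 remove [mlvoq,rdt] add [dcat,lir,bgs] -> 12 lines: wqri rou zbmih jjf dcat lir bgs wpw nizds tcd bngby crpcp
Final line count: 12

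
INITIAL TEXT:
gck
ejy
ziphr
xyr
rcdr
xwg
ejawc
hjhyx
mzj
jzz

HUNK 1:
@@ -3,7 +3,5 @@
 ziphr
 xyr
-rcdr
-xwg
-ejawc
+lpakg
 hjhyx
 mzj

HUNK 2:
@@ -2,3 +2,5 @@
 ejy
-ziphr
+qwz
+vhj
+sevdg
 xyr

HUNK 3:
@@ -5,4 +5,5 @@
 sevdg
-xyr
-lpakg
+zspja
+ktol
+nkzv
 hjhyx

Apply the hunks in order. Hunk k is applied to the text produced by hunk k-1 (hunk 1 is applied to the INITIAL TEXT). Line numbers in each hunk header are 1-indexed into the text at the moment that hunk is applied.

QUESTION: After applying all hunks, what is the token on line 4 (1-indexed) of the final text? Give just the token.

Hunk 1: at line 3 remove [rcdr,xwg,ejawc] add [lpakg] -> 8 lines: gck ejy ziphr xyr lpakg hjhyx mzj jzz
Hunk 2: at line 2 remove [ziphr] add [qwz,vhj,sevdg] -> 10 lines: gck ejy qwz vhj sevdg xyr lpakg hjhyx mzj jzz
Hunk 3: at line 5 remove [xyr,lpakg] add [zspja,ktol,nkzv] -> 11 lines: gck ejy qwz vhj sevdg zspja ktol nkzv hjhyx mzj jzz
Final line 4: vhj

Answer: vhj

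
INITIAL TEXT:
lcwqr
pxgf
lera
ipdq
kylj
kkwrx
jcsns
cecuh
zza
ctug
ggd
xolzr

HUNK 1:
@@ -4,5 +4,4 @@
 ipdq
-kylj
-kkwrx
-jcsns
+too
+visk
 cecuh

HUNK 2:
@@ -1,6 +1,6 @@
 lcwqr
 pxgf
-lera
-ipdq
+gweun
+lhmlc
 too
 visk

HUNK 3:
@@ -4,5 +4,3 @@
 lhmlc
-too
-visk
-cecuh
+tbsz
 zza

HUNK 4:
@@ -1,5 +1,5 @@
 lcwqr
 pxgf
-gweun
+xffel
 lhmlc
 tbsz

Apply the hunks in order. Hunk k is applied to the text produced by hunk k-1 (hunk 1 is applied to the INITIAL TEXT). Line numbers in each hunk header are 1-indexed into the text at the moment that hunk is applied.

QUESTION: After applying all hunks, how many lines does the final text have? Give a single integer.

Hunk 1: at line 4 remove [kylj,kkwrx,jcsns] add [too,visk] -> 11 lines: lcwqr pxgf lera ipdq too visk cecuh zza ctug ggd xolzr
Hunk 2: at line 1 remove [lera,ipdq] add [gweun,lhmlc] -> 11 lines: lcwqr pxgf gweun lhmlc too visk cecuh zza ctug ggd xolzr
Hunk 3: at line 4 remove [too,visk,cecuh] add [tbsz] -> 9 lines: lcwqr pxgf gweun lhmlc tbsz zza ctug ggd xolzr
Hunk 4: at line 1 remove [gweun] add [xffel] -> 9 lines: lcwqr pxgf xffel lhmlc tbsz zza ctug ggd xolzr
Final line count: 9

Answer: 9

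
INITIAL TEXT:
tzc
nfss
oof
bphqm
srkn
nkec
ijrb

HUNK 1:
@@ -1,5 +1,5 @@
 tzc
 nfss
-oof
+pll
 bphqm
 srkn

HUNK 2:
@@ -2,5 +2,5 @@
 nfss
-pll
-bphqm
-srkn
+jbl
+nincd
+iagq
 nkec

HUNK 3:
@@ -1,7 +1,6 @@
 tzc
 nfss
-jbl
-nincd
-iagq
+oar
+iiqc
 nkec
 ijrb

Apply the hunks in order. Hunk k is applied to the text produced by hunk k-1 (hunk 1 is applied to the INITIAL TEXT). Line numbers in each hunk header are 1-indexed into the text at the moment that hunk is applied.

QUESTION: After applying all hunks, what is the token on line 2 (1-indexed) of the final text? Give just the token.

Hunk 1: at line 1 remove [oof] add [pll] -> 7 lines: tzc nfss pll bphqm srkn nkec ijrb
Hunk 2: at line 2 remove [pll,bphqm,srkn] add [jbl,nincd,iagq] -> 7 lines: tzc nfss jbl nincd iagq nkec ijrb
Hunk 3: at line 1 remove [jbl,nincd,iagq] add [oar,iiqc] -> 6 lines: tzc nfss oar iiqc nkec ijrb
Final line 2: nfss

Answer: nfss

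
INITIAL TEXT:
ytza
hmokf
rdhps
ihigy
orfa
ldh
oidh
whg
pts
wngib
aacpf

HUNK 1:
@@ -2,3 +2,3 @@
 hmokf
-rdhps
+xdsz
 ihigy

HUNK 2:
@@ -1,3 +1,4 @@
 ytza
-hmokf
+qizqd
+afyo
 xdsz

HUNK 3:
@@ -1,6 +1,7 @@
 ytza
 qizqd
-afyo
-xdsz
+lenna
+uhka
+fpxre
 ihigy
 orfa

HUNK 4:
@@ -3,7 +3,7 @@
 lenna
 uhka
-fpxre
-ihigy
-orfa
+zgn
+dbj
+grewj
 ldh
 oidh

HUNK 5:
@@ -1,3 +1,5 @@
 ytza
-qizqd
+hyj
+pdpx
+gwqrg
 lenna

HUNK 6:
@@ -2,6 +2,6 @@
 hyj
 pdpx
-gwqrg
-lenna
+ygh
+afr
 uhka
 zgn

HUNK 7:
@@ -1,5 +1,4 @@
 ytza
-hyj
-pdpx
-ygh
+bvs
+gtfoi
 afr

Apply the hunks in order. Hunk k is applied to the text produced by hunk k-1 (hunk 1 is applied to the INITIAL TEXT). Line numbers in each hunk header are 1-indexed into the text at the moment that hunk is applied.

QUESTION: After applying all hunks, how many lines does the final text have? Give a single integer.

Answer: 14

Derivation:
Hunk 1: at line 2 remove [rdhps] add [xdsz] -> 11 lines: ytza hmokf xdsz ihigy orfa ldh oidh whg pts wngib aacpf
Hunk 2: at line 1 remove [hmokf] add [qizqd,afyo] -> 12 lines: ytza qizqd afyo xdsz ihigy orfa ldh oidh whg pts wngib aacpf
Hunk 3: at line 1 remove [afyo,xdsz] add [lenna,uhka,fpxre] -> 13 lines: ytza qizqd lenna uhka fpxre ihigy orfa ldh oidh whg pts wngib aacpf
Hunk 4: at line 3 remove [fpxre,ihigy,orfa] add [zgn,dbj,grewj] -> 13 lines: ytza qizqd lenna uhka zgn dbj grewj ldh oidh whg pts wngib aacpf
Hunk 5: at line 1 remove [qizqd] add [hyj,pdpx,gwqrg] -> 15 lines: ytza hyj pdpx gwqrg lenna uhka zgn dbj grewj ldh oidh whg pts wngib aacpf
Hunk 6: at line 2 remove [gwqrg,lenna] add [ygh,afr] -> 15 lines: ytza hyj pdpx ygh afr uhka zgn dbj grewj ldh oidh whg pts wngib aacpf
Hunk 7: at line 1 remove [hyj,pdpx,ygh] add [bvs,gtfoi] -> 14 lines: ytza bvs gtfoi afr uhka zgn dbj grewj ldh oidh whg pts wngib aacpf
Final line count: 14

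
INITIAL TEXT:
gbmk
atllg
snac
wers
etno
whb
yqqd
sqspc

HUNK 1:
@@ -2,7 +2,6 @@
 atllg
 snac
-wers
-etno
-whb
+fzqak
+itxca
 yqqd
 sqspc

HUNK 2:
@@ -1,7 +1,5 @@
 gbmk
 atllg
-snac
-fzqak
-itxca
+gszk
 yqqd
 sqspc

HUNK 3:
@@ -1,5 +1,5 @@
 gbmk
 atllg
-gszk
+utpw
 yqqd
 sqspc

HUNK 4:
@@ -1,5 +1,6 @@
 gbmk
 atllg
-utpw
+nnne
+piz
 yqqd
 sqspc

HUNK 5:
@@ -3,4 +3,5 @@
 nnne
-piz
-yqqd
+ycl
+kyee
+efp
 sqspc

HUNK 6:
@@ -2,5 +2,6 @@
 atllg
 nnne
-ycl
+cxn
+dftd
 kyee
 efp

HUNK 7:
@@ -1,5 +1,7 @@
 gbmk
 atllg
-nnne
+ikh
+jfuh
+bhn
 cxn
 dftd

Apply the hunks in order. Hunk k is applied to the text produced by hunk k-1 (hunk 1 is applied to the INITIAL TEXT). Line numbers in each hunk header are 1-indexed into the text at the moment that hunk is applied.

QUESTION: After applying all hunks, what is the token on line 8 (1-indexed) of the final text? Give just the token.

Answer: kyee

Derivation:
Hunk 1: at line 2 remove [wers,etno,whb] add [fzqak,itxca] -> 7 lines: gbmk atllg snac fzqak itxca yqqd sqspc
Hunk 2: at line 1 remove [snac,fzqak,itxca] add [gszk] -> 5 lines: gbmk atllg gszk yqqd sqspc
Hunk 3: at line 1 remove [gszk] add [utpw] -> 5 lines: gbmk atllg utpw yqqd sqspc
Hunk 4: at line 1 remove [utpw] add [nnne,piz] -> 6 lines: gbmk atllg nnne piz yqqd sqspc
Hunk 5: at line 3 remove [piz,yqqd] add [ycl,kyee,efp] -> 7 lines: gbmk atllg nnne ycl kyee efp sqspc
Hunk 6: at line 2 remove [ycl] add [cxn,dftd] -> 8 lines: gbmk atllg nnne cxn dftd kyee efp sqspc
Hunk 7: at line 1 remove [nnne] add [ikh,jfuh,bhn] -> 10 lines: gbmk atllg ikh jfuh bhn cxn dftd kyee efp sqspc
Final line 8: kyee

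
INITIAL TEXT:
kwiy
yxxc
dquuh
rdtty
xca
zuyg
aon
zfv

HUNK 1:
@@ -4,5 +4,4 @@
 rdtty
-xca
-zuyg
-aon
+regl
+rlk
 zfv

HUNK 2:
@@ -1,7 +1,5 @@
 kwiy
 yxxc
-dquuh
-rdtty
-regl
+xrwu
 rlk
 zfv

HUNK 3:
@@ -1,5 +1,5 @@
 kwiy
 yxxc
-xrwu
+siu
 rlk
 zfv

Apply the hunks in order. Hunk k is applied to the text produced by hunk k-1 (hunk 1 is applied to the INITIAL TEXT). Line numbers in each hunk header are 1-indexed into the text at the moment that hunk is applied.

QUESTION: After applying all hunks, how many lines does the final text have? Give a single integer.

Hunk 1: at line 4 remove [xca,zuyg,aon] add [regl,rlk] -> 7 lines: kwiy yxxc dquuh rdtty regl rlk zfv
Hunk 2: at line 1 remove [dquuh,rdtty,regl] add [xrwu] -> 5 lines: kwiy yxxc xrwu rlk zfv
Hunk 3: at line 1 remove [xrwu] add [siu] -> 5 lines: kwiy yxxc siu rlk zfv
Final line count: 5

Answer: 5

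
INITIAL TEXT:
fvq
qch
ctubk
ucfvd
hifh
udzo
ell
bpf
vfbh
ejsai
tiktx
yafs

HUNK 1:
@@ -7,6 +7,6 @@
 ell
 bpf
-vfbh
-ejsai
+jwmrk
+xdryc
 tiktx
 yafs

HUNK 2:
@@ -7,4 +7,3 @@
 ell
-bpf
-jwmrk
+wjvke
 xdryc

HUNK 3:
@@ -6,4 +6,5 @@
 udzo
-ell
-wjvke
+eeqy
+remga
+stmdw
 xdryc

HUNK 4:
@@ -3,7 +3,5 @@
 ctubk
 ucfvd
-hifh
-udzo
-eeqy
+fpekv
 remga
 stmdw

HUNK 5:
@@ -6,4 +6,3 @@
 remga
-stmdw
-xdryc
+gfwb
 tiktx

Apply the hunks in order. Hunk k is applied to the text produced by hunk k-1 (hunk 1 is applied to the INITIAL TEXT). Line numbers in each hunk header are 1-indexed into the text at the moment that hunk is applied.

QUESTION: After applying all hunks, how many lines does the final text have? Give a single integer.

Answer: 9

Derivation:
Hunk 1: at line 7 remove [vfbh,ejsai] add [jwmrk,xdryc] -> 12 lines: fvq qch ctubk ucfvd hifh udzo ell bpf jwmrk xdryc tiktx yafs
Hunk 2: at line 7 remove [bpf,jwmrk] add [wjvke] -> 11 lines: fvq qch ctubk ucfvd hifh udzo ell wjvke xdryc tiktx yafs
Hunk 3: at line 6 remove [ell,wjvke] add [eeqy,remga,stmdw] -> 12 lines: fvq qch ctubk ucfvd hifh udzo eeqy remga stmdw xdryc tiktx yafs
Hunk 4: at line 3 remove [hifh,udzo,eeqy] add [fpekv] -> 10 lines: fvq qch ctubk ucfvd fpekv remga stmdw xdryc tiktx yafs
Hunk 5: at line 6 remove [stmdw,xdryc] add [gfwb] -> 9 lines: fvq qch ctubk ucfvd fpekv remga gfwb tiktx yafs
Final line count: 9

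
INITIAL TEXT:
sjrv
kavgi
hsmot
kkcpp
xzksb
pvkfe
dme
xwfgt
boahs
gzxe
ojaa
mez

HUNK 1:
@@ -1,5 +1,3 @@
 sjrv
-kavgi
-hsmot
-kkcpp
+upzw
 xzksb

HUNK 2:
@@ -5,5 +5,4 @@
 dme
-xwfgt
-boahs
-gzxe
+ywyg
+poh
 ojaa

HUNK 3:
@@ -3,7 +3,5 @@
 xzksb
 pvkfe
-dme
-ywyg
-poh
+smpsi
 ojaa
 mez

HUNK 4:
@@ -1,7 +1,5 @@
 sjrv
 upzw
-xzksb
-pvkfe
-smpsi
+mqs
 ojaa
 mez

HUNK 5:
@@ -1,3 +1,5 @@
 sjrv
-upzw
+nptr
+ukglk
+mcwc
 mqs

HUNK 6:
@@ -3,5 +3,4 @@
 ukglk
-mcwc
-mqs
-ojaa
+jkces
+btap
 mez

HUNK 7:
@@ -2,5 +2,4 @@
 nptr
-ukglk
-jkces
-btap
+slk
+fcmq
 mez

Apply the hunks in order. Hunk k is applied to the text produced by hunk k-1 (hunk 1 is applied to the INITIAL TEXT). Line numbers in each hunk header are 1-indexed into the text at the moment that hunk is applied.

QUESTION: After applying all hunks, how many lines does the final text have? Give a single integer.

Answer: 5

Derivation:
Hunk 1: at line 1 remove [kavgi,hsmot,kkcpp] add [upzw] -> 10 lines: sjrv upzw xzksb pvkfe dme xwfgt boahs gzxe ojaa mez
Hunk 2: at line 5 remove [xwfgt,boahs,gzxe] add [ywyg,poh] -> 9 lines: sjrv upzw xzksb pvkfe dme ywyg poh ojaa mez
Hunk 3: at line 3 remove [dme,ywyg,poh] add [smpsi] -> 7 lines: sjrv upzw xzksb pvkfe smpsi ojaa mez
Hunk 4: at line 1 remove [xzksb,pvkfe,smpsi] add [mqs] -> 5 lines: sjrv upzw mqs ojaa mez
Hunk 5: at line 1 remove [upzw] add [nptr,ukglk,mcwc] -> 7 lines: sjrv nptr ukglk mcwc mqs ojaa mez
Hunk 6: at line 3 remove [mcwc,mqs,ojaa] add [jkces,btap] -> 6 lines: sjrv nptr ukglk jkces btap mez
Hunk 7: at line 2 remove [ukglk,jkces,btap] add [slk,fcmq] -> 5 lines: sjrv nptr slk fcmq mez
Final line count: 5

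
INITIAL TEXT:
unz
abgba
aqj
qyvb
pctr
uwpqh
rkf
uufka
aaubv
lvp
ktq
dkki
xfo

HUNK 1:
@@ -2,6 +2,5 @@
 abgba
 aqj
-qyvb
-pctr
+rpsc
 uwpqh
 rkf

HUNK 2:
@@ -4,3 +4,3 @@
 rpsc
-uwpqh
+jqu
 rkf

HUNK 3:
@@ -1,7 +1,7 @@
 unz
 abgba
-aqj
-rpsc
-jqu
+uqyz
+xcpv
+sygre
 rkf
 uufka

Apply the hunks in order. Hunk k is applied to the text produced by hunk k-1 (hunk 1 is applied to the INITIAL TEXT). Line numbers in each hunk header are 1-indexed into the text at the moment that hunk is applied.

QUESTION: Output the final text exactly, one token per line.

Answer: unz
abgba
uqyz
xcpv
sygre
rkf
uufka
aaubv
lvp
ktq
dkki
xfo

Derivation:
Hunk 1: at line 2 remove [qyvb,pctr] add [rpsc] -> 12 lines: unz abgba aqj rpsc uwpqh rkf uufka aaubv lvp ktq dkki xfo
Hunk 2: at line 4 remove [uwpqh] add [jqu] -> 12 lines: unz abgba aqj rpsc jqu rkf uufka aaubv lvp ktq dkki xfo
Hunk 3: at line 1 remove [aqj,rpsc,jqu] add [uqyz,xcpv,sygre] -> 12 lines: unz abgba uqyz xcpv sygre rkf uufka aaubv lvp ktq dkki xfo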